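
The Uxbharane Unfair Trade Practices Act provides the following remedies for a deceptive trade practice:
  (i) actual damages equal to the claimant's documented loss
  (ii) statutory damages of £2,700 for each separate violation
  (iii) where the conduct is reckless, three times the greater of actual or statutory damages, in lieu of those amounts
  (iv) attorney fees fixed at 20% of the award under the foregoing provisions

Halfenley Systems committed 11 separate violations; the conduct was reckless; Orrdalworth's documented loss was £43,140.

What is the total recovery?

Statutory damages: 11 × £2,700 = £29,700
Greater of actual damages (£43,140) or statutory damages (£29,700): £43,140
Trebled: 3 × £43,140 = £129,420
Attorney fees: 20% of £129,420 = £25,884
Total recovery: £129,420 + £25,884 = £155,304

£155,304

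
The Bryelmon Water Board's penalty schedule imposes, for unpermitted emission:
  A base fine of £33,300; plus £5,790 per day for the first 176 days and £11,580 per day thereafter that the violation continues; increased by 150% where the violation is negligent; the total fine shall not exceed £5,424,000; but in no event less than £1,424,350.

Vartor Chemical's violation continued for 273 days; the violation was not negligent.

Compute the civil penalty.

£2,175,600

First 176 days: 176 × £5,790 = £1,019,040
Remaining days: (273 − 176) × £11,580 = £1,123,260
Per-day component: £1,019,040 + £1,123,260 = £2,142,300
Base plus per-day: £33,300 + £2,142,300 = £2,175,600
The violation was not negligent: no 150% increase.
Cap at £5,424,000: £2,175,600 is within the cap, no reduction.
Minimum £1,424,350: £2,175,600 meets the minimum, no increase.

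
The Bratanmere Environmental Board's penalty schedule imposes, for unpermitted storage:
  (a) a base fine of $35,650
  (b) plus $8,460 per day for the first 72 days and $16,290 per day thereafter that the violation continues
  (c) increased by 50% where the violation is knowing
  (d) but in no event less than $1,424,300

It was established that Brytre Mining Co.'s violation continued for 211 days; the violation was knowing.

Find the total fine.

First 72 days: 72 × $8,460 = $609,120
Remaining days: (211 − 72) × $16,290 = $2,264,310
Per-day component: $609,120 + $2,264,310 = $2,873,430
Base plus per-day: $35,650 + $2,873,430 = $2,909,080
Enhancement: 50% of $2,909,080 = $1,454,540
Enhanced fine: $2,909,080 + $1,454,540 = $4,363,620
Minimum $1,424,300: $4,363,620 meets the minimum, no increase.

$4,363,620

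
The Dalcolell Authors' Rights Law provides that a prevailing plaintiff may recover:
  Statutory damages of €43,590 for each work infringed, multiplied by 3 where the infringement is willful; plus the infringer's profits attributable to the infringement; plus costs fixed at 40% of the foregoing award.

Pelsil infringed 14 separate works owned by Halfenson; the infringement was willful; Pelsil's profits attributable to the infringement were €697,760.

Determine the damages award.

Award: €3,539,956

Statutory damages: 14 × €43,590 = €610,260
Trebled: 3 × €610,260 = €1,830,780
Combined award: €1,830,780 + €697,760 = €2,528,540
Costs: 40% of €2,528,540 = €1,011,416
Award plus costs: €2,528,540 + €1,011,416 = €3,539,956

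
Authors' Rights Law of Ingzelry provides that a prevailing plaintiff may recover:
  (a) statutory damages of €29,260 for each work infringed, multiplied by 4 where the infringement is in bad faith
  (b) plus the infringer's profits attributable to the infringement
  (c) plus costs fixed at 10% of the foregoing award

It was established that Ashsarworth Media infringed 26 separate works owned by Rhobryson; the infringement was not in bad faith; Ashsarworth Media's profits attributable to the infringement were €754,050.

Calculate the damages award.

Statutory damages: 26 × €29,260 = €760,760
Infringement not in bad faith: no ×4 enhancement.
Combined award: €760,760 + €754,050 = €1,514,810
Costs: 10% of €1,514,810 = €151,481
Award plus costs: €1,514,810 + €151,481 = €1,666,291

Award: €1,666,291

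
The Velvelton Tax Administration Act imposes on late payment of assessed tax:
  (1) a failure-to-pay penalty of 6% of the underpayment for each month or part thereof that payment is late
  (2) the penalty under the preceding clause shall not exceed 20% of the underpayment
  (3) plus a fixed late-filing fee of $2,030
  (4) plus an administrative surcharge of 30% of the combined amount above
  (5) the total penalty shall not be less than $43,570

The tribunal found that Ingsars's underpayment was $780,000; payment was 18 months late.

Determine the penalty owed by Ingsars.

$205,439

Accrued rate: 6% × 18 = 108%, capped at 20% → 20%
Failure-to-pay penalty: 20% of $780,000 = $156,000
Penalty before surcharge: $156,000 + $2,030 = $158,030
Administrative surcharge: 30% of $158,030 = $47,409
Total penalty: $158,030 + $47,409 = $205,439
Minimum $43,570: $205,439 meets the minimum, no increase.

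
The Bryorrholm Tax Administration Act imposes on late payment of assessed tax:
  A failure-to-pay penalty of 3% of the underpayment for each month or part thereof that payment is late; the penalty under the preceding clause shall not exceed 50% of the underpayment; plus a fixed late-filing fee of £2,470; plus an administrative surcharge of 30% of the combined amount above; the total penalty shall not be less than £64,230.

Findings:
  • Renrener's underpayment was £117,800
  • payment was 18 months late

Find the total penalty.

Accrued rate: 3% × 18 = 54%, capped at 50% → 50%
Failure-to-pay penalty: 50% of £117,800 = £58,900
Penalty before surcharge: £58,900 + £2,470 = £61,370
Administrative surcharge: 30% of £61,370 = £18,411
Total penalty: £61,370 + £18,411 = £79,781
Minimum £64,230: £79,781 meets the minimum, no increase.

£79,781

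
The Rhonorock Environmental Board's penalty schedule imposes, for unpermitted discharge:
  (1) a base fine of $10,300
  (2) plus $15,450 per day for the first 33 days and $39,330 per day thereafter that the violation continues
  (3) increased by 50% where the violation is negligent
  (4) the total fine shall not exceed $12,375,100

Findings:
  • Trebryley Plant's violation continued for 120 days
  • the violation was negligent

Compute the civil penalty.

$5,912,790

First 33 days: 33 × $15,450 = $509,850
Remaining days: (120 − 33) × $39,330 = $3,421,710
Per-day component: $509,850 + $3,421,710 = $3,931,560
Base plus per-day: $10,300 + $3,931,560 = $3,941,860
Enhancement: 50% of $3,941,860 = $1,970,930
Enhanced fine: $3,941,860 + $1,970,930 = $5,912,790
Cap at $12,375,100: $5,912,790 is within the cap, no reduction.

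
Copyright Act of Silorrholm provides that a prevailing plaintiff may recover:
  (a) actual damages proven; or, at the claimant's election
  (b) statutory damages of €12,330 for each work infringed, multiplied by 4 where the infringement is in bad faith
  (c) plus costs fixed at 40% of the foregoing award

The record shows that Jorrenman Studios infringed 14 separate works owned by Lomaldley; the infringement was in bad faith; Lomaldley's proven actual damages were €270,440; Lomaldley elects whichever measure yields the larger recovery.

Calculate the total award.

Statutory damages: 14 × €12,330 = €172,620
Multiplied by 4: 4 × €172,620 = €690,480
Greater of actual damages (€270,440) or enhanced statutory damages (€690,480): €690,480
Costs: 40% of €690,480 = €276,192
Award plus costs: €690,480 + €276,192 = €966,672

€966,672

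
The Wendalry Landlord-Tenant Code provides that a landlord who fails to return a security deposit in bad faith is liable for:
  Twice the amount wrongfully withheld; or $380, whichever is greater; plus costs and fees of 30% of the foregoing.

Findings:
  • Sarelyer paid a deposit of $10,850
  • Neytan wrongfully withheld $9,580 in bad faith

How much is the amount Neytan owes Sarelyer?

Doubled: 2 × $9,580 = $19,160
Minimum $380: $19,160 meets the minimum, no increase.
Costs and fees: 30% of $19,160 = $5,748
Total recovery: $19,160 + $5,748 = $24,908

$24,908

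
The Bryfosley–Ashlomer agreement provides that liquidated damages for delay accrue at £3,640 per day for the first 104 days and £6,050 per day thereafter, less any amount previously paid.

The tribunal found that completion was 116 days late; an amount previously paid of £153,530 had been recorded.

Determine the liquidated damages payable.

£297,630

First 104 days: 104 × £3,640 = £378,560
Remaining days: (116 − 104) × £6,050 = £72,600
Accrued per-day damages: £378,560 + £72,600 = £451,160
Less amount previously paid: £451,160 − £153,530 = £297,630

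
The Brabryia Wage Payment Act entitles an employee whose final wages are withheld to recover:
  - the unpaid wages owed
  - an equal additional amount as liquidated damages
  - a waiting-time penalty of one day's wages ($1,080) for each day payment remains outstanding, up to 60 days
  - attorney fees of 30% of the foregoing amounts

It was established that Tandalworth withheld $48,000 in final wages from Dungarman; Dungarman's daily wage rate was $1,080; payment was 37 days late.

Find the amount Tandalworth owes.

Total award: $176,748

Liquidated damages (equal amount): $48,000
Penalty days: min(37, 60) = 37
Waiting-time penalty: 37 × $1,080 = $39,960
Subtotal: $48,000 + $48,000 + $39,960 = $135,960
Attorney fees: 30% of $135,960 = $40,788
Total award: $135,960 + $40,788 = $176,748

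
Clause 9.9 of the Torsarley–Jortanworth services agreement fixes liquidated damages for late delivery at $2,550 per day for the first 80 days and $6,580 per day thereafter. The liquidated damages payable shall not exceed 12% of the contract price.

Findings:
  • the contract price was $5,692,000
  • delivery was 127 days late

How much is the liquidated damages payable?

$513,260

First 80 days: 80 × $2,550 = $204,000
Remaining days: (127 − 80) × $6,580 = $309,260
Accrued per-day damages: $204,000 + $309,260 = $513,260
Cap: 12% of $5,692,000 = $683,040
Cap at $683,040: $513,260 is within the cap, no reduction.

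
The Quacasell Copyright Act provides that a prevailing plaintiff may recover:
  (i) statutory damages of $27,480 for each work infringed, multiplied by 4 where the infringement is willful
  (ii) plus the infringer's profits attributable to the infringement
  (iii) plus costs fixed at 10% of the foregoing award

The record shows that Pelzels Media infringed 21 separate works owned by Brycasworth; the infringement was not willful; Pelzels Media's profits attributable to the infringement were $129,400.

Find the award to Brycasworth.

Statutory damages: 21 × $27,480 = $577,080
Infringement not willful: no ×4 enhancement.
Combined award: $577,080 + $129,400 = $706,480
Costs: 10% of $706,480 = $70,648
Award plus costs: $706,480 + $70,648 = $777,128

Award: $777,128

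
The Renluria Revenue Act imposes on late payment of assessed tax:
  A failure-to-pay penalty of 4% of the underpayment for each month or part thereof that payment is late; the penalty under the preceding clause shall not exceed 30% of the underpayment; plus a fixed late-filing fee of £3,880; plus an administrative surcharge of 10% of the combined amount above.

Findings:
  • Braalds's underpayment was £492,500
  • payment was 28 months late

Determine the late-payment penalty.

Accrued rate: 4% × 28 = 112%, capped at 30% → 30%
Failure-to-pay penalty: 30% of £492,500 = £147,750
Penalty before surcharge: £147,750 + £3,880 = £151,630
Administrative surcharge: 10% of £151,630 = £15,163
Total penalty: £151,630 + £15,163 = £166,793

Penalty: £166,793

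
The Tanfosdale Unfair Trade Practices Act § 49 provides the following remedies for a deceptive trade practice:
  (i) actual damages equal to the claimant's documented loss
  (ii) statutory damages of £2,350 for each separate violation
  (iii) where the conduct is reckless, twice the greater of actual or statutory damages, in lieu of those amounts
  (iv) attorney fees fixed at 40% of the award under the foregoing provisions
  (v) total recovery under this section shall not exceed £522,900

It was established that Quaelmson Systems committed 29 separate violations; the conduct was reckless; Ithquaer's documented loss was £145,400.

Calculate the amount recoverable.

Statutory damages: 29 × £2,350 = £68,150
Greater of actual damages (£145,400) or statutory damages (£68,150): £145,400
Doubled: 2 × £145,400 = £290,800
Attorney fees: 40% of £290,800 = £116,320
Total before cap: £290,800 + £116,320 = £407,120
Cap at £522,900: £407,120 is within the cap, no reduction.

£407,120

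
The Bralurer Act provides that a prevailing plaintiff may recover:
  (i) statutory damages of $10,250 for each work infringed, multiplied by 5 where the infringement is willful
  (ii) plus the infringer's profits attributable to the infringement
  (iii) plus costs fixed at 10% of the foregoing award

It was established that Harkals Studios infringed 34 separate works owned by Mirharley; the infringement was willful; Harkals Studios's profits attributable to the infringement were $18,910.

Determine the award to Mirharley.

Award: $1,937,551

Statutory damages: 34 × $10,250 = $348,500
Multiplied by 5: 5 × $348,500 = $1,742,500
Combined award: $1,742,500 + $18,910 = $1,761,410
Costs: 10% of $1,761,410 = $176,141
Award plus costs: $1,761,410 + $176,141 = $1,937,551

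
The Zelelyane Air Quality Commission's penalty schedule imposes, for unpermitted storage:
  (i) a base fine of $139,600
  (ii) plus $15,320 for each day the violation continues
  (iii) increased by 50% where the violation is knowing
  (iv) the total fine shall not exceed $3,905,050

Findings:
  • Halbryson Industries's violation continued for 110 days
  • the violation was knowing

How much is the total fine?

$2,737,200

Per-day component: 110 × $15,320 = $1,685,200
Base plus per-day: $139,600 + $1,685,200 = $1,824,800
Enhancement: 50% of $1,824,800 = $912,400
Enhanced fine: $1,824,800 + $912,400 = $2,737,200
Cap at $3,905,050: $2,737,200 is within the cap, no reduction.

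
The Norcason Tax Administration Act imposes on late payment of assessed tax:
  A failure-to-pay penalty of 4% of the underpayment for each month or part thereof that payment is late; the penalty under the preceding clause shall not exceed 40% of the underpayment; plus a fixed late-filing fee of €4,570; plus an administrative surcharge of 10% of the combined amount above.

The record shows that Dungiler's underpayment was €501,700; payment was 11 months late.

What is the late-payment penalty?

Accrued rate: 4% × 11 = 44%, capped at 40% → 40%
Failure-to-pay penalty: 40% of €501,700 = €200,680
Penalty before surcharge: €200,680 + €4,570 = €205,250
Administrative surcharge: 10% of €205,250 = €20,525
Total penalty: €205,250 + €20,525 = €225,775

Penalty: €225,775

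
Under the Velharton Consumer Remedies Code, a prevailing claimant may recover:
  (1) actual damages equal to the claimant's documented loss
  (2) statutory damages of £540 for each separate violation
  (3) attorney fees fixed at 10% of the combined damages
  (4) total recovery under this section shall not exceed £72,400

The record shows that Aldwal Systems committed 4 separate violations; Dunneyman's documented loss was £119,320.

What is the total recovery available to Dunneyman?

Statutory damages: 4 × £540 = £2,160
Combined damages: £119,320 + £2,160 = £121,480
Attorney fees: 10% of £121,480 = £12,148
Total before cap: £121,480 + £12,148 = £133,628
Cap at £72,400: £133,628 exceeds the cap → £72,400

£72,400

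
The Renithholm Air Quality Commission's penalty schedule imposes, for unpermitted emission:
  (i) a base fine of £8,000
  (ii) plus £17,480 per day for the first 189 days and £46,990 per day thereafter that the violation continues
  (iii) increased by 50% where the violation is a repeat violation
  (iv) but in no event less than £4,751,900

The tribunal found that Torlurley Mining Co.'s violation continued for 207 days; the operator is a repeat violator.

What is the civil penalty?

First 189 days: 189 × £17,480 = £3,303,720
Remaining days: (207 − 189) × £46,990 = £845,820
Per-day component: £3,303,720 + £845,820 = £4,149,540
Base plus per-day: £8,000 + £4,149,540 = £4,157,540
Enhancement: 50% of £4,157,540 = £2,078,770
Enhanced fine: £4,157,540 + £2,078,770 = £6,236,310
Minimum £4,751,900: £6,236,310 meets the minimum, no increase.

£6,236,310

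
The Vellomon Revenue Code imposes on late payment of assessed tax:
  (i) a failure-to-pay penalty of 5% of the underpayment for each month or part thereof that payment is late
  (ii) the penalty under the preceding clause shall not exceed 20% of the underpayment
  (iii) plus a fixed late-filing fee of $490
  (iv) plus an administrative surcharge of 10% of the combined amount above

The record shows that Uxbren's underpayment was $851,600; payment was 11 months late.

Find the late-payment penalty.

$187,891

Accrued rate: 5% × 11 = 55%, capped at 20% → 20%
Failure-to-pay penalty: 20% of $851,600 = $170,320
Penalty before surcharge: $170,320 + $490 = $170,810
Administrative surcharge: 10% of $170,810 = $17,081
Total penalty: $170,810 + $17,081 = $187,891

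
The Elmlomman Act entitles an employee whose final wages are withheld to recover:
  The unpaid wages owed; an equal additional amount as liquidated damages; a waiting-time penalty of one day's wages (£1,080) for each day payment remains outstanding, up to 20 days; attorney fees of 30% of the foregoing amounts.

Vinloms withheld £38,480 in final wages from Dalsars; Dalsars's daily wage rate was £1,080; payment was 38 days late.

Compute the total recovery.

Liquidated damages (equal amount): £38,480
Penalty days: min(38, 20) = 20
Waiting-time penalty: 20 × £1,080 = £21,600
Subtotal: £38,480 + £38,480 + £21,600 = £98,560
Attorney fees: 30% of £98,560 = £29,568
Total award: £98,560 + £29,568 = £128,128

£128,128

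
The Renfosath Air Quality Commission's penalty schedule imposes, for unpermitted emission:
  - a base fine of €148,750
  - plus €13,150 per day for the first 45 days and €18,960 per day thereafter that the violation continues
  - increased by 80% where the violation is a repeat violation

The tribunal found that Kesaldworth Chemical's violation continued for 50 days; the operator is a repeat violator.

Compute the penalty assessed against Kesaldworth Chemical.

€1,503,540

First 45 days: 45 × €13,150 = €591,750
Remaining days: (50 − 45) × €18,960 = €94,800
Per-day component: €591,750 + €94,800 = €686,550
Base plus per-day: €148,750 + €686,550 = €835,300
Enhancement: 80% of €835,300 = €668,240
Enhanced fine: €835,300 + €668,240 = €1,503,540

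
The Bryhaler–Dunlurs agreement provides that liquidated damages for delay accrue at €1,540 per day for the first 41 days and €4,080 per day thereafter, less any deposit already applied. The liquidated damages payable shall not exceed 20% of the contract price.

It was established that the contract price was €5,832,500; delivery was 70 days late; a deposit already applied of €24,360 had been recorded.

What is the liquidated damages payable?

Liquidated damages: €157,100

First 41 days: 41 × €1,540 = €63,140
Remaining days: (70 − 41) × €4,080 = €118,320
Accrued per-day damages: €63,140 + €118,320 = €181,460
Less deposit already applied: €181,460 − €24,360 = €157,100
Cap: 20% of €5,832,500 = €1,166,500
Cap at €1,166,500: €157,100 is within the cap, no reduction.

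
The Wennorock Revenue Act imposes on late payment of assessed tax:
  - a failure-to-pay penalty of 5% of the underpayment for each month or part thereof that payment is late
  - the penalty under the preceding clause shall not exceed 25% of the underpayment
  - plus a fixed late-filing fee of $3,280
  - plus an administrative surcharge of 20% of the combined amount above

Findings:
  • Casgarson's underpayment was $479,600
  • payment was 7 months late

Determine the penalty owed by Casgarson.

$147,816

Accrued rate: 5% × 7 = 35%, capped at 25% → 25%
Failure-to-pay penalty: 25% of $479,600 = $119,900
Penalty before surcharge: $119,900 + $3,280 = $123,180
Administrative surcharge: 20% of $123,180 = $24,636
Total penalty: $123,180 + $24,636 = $147,816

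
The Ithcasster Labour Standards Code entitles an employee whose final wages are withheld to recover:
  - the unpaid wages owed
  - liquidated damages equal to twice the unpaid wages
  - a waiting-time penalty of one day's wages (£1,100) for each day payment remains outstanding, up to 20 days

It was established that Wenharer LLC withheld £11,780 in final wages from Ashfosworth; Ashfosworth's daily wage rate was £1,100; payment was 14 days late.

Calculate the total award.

£50,740

Doubled: 2 × £11,780 = £23,560
Penalty days: min(14, 20) = 14
Waiting-time penalty: 14 × £1,100 = £15,400
Total award: £11,780 + £23,560 + £15,400 = £50,740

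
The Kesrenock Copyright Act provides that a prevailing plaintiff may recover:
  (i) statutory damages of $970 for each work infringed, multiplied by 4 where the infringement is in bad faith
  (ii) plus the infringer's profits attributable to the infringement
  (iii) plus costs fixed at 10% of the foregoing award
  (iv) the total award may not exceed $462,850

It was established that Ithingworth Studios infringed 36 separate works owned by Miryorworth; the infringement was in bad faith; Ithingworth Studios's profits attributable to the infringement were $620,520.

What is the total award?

Award: $462,850

Statutory damages: 36 × $970 = $34,920
Multiplied by 4: 4 × $34,920 = $139,680
Combined award: $139,680 + $620,520 = $760,200
Costs: 10% of $760,200 = $76,020
Award plus costs: $760,200 + $76,020 = $836,220
Cap at $462,850: $836,220 exceeds the cap → $462,850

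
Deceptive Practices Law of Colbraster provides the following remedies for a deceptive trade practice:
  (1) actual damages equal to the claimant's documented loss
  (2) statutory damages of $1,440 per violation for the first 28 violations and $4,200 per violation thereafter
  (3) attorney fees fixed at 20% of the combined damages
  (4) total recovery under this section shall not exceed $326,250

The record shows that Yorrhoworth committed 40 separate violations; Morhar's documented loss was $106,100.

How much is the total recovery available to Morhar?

First 28 violations: 28 × $1,440 = $40,320
Remaining violations: (40 − 28) × $4,200 = $50,400
Statutory damages: $40,320 + $50,400 = $90,720
Combined damages: $106,100 + $90,720 = $196,820
Attorney fees: 20% of $196,820 = $39,364
Total before cap: $196,820 + $39,364 = $236,184
Cap at $326,250: $236,184 is within the cap, no reduction.

$236,184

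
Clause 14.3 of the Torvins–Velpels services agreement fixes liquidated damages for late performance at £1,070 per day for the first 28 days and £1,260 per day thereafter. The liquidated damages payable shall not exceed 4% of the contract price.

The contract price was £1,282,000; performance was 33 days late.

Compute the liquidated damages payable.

£36,260

First 28 days: 28 × £1,070 = £29,960
Remaining days: (33 − 28) × £1,260 = £6,300
Accrued per-day damages: £29,960 + £6,300 = £36,260
Cap: 4% of £1,282,000 = £51,280
Cap at £51,280: £36,260 is within the cap, no reduction.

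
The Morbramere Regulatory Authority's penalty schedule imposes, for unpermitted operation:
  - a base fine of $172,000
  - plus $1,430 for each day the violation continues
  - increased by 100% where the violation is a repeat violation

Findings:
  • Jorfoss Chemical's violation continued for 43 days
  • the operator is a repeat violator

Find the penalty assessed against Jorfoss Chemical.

Per-day component: 43 × $1,430 = $61,490
Base plus per-day: $172,000 + $61,490 = $233,490
Enhancement: 100% of $233,490 = $233,490
Enhanced fine: $233,490 + $233,490 = $466,980

$466,980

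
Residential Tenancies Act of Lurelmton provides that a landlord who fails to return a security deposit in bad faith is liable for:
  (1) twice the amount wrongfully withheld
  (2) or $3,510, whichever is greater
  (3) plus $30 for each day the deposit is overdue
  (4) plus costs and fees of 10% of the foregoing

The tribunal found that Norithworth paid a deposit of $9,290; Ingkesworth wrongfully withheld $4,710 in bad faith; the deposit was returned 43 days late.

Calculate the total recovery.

$11,781

Doubled: 2 × $4,710 = $9,420
Minimum $3,510: $9,420 meets the minimum, no increase.
Late-return penalty: 43 × $30 = $1,290
Damages plus late penalty: $9,420 + $1,290 = $10,710
Costs and fees: 10% of $10,710 = $1,071
Total recovery: $10,710 + $1,071 = $11,781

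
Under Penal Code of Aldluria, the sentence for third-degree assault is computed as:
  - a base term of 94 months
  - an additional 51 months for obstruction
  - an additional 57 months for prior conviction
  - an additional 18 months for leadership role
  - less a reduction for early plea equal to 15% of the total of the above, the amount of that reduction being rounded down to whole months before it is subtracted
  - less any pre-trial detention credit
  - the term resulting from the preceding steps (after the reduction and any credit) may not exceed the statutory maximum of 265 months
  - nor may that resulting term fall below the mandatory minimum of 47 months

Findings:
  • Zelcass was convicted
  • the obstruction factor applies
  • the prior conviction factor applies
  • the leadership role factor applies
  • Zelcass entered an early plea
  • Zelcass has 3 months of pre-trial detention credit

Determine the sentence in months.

Obstruction enhancement: +51 months
Prior conviction enhancement: +57 months
Leadership role enhancement: +18 months
Adjusted term: 94 months + 51 months + 57 months + 18 months = 220 months
Early plea reduction: 15% of 220 months = 33 months (rounded down)
After reduction: 220 − 33 = 187 months
Less pre-trial detention credit: 187 months − 3 months = 184 months
Cap at 265 months: 184 months is within the cap, no reduction.
Minimum 47 months: 184 months meets the minimum, no increase.

184 months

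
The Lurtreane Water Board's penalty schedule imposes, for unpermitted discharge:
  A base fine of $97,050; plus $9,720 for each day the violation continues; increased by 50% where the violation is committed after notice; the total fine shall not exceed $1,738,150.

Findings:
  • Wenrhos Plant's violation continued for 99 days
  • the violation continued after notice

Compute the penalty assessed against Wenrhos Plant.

Per-day component: 99 × $9,720 = $962,280
Base plus per-day: $97,050 + $962,280 = $1,059,330
Enhancement: 50% of $1,059,330 = $529,665
Enhanced fine: $1,059,330 + $529,665 = $1,588,995
Cap at $1,738,150: $1,588,995 is within the cap, no reduction.

Civil penalty: $1,588,995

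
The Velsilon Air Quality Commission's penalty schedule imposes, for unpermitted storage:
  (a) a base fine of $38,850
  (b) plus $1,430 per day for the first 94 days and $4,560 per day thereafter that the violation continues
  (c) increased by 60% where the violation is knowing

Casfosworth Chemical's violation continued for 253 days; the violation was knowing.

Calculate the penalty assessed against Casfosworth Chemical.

First 94 days: 94 × $1,430 = $134,420
Remaining days: (253 − 94) × $4,560 = $725,040
Per-day component: $134,420 + $725,040 = $859,460
Base plus per-day: $38,850 + $859,460 = $898,310
Enhancement: 60% of $898,310 = $538,986
Enhanced fine: $898,310 + $538,986 = $1,437,296

Civil penalty: $1,437,296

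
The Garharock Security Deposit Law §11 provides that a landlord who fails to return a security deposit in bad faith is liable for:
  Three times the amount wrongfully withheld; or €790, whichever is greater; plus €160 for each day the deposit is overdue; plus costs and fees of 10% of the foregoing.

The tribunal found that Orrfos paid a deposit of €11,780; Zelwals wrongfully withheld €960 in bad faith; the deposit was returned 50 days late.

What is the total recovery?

Trebled: 3 × €960 = €2,880
Minimum €790: €2,880 meets the minimum, no increase.
Late-return penalty: 50 × €160 = €8,000
Damages plus late penalty: €2,880 + €8,000 = €10,880
Costs and fees: 10% of €10,880 = €1,088
Total recovery: €10,880 + €1,088 = €11,968

€11,968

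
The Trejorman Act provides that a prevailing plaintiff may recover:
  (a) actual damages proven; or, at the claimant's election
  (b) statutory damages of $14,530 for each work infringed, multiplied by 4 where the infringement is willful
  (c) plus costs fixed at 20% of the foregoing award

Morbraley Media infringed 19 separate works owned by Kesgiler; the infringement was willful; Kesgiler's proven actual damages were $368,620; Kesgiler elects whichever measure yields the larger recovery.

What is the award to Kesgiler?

$1,325,136

Statutory damages: 19 × $14,530 = $276,070
Multiplied by 4: 4 × $276,070 = $1,104,280
Greater of actual damages ($368,620) or enhanced statutory damages ($1,104,280): $1,104,280
Costs: 20% of $1,104,280 = $220,856
Award plus costs: $1,104,280 + $220,856 = $1,325,136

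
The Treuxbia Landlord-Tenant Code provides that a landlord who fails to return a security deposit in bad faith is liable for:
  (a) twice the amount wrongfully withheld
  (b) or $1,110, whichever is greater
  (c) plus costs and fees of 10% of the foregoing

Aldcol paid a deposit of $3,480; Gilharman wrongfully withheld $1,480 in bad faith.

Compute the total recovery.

$3,256

Doubled: 2 × $1,480 = $2,960
Minimum $1,110: $2,960 meets the minimum, no increase.
Costs and fees: 10% of $2,960 = $296
Total recovery: $2,960 + $296 = $3,256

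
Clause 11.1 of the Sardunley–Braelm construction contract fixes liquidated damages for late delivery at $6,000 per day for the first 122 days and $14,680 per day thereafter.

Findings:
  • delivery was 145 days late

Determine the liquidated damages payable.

First 122 days: 122 × $6,000 = $732,000
Remaining days: (145 − 122) × $14,680 = $337,640
Accrued per-day damages: $732,000 + $337,640 = $1,069,640

$1,069,640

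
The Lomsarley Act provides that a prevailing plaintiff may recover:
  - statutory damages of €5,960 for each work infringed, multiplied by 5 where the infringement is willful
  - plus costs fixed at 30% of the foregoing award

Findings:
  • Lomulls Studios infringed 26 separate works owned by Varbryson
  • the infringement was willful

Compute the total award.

Statutory damages: 26 × €5,960 = €154,960
Multiplied by 5: 5 × €154,960 = €774,800
Costs: 30% of €774,800 = €232,440
Award plus costs: €774,800 + €232,440 = €1,007,240

€1,007,240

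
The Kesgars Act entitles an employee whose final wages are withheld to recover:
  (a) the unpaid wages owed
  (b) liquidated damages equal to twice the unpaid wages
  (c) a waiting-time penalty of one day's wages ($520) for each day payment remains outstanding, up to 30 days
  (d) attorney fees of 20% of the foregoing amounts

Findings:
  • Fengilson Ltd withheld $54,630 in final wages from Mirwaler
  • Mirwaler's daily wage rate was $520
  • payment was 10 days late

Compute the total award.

$202,908

Doubled: 2 × $54,630 = $109,260
Penalty days: min(10, 30) = 10
Waiting-time penalty: 10 × $520 = $5,200
Subtotal: $54,630 + $109,260 + $5,200 = $169,090
Attorney fees: 20% of $169,090 = $33,818
Total award: $169,090 + $33,818 = $202,908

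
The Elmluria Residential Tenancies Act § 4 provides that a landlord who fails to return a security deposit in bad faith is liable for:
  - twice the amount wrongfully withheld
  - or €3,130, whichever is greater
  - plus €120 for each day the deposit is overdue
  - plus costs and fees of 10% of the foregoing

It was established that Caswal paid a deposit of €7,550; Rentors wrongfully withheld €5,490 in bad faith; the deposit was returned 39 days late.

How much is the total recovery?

Recovery: €17,226

Doubled: 2 × €5,490 = €10,980
Minimum €3,130: €10,980 meets the minimum, no increase.
Late-return penalty: 39 × €120 = €4,680
Damages plus late penalty: €10,980 + €4,680 = €15,660
Costs and fees: 10% of €15,660 = €1,566
Total recovery: €15,660 + €1,566 = €17,226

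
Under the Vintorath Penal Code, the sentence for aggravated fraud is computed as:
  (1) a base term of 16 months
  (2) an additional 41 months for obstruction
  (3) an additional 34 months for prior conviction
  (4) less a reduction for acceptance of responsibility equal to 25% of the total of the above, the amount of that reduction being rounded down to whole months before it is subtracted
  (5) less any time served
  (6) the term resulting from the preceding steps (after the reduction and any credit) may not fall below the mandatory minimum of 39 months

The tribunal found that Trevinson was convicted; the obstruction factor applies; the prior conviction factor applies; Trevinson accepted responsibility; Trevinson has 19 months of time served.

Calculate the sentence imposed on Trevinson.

Obstruction enhancement: +41 months
Prior conviction enhancement: +34 months
Adjusted term: 16 months + 41 months + 34 months = 91 months
Acceptance of responsibility reduction: 25% of 91 months = 22 months (rounded down)
After reduction: 91 − 22 = 69 months
Less time served: 69 months − 19 months = 50 months
Minimum 39 months: 50 months meets the minimum, no increase.

50 months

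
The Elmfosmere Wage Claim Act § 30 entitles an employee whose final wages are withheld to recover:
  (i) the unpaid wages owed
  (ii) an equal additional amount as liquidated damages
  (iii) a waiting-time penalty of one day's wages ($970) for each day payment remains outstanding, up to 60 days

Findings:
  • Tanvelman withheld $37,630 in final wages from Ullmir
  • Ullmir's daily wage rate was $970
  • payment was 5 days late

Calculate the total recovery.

$80,110

Liquidated damages (equal amount): $37,630
Penalty days: min(5, 60) = 5
Waiting-time penalty: 5 × $970 = $4,850
Total award: $37,630 + $37,630 + $4,850 = $80,110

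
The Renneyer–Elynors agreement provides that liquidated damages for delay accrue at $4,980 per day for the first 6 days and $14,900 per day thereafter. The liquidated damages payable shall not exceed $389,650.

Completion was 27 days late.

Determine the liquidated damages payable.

First 6 days: 6 × $4,980 = $29,880
Remaining days: (27 − 6) × $14,900 = $312,900
Accrued per-day damages: $29,880 + $312,900 = $342,780
Cap at $389,650: $342,780 is within the cap, no reduction.

$342,780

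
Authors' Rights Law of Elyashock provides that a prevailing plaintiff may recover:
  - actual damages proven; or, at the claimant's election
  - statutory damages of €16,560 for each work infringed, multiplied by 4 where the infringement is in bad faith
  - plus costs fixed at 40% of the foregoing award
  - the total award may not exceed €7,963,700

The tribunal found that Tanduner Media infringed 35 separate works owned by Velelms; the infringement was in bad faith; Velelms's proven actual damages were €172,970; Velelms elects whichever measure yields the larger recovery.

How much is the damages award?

€3,245,760

Statutory damages: 35 × €16,560 = €579,600
Multiplied by 4: 4 × €579,600 = €2,318,400
Greater of actual damages (€172,970) or enhanced statutory damages (€2,318,400): €2,318,400
Costs: 40% of €2,318,400 = €927,360
Award plus costs: €2,318,400 + €927,360 = €3,245,760
Cap at €7,963,700: €3,245,760 is within the cap, no reduction.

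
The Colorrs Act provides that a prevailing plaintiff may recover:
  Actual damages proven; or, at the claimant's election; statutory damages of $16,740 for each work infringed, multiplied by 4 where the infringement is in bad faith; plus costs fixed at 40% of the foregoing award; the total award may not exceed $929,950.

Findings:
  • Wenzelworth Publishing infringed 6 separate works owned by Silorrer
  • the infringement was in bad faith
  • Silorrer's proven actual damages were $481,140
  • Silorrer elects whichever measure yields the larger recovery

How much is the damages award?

$673,596

Statutory damages: 6 × $16,740 = $100,440
Multiplied by 4: 4 × $100,440 = $401,760
Greater of actual damages ($481,140) or enhanced statutory damages ($401,760): $481,140
Costs: 40% of $481,140 = $192,456
Award plus costs: $481,140 + $192,456 = $673,596
Cap at $929,950: $673,596 is within the cap, no reduction.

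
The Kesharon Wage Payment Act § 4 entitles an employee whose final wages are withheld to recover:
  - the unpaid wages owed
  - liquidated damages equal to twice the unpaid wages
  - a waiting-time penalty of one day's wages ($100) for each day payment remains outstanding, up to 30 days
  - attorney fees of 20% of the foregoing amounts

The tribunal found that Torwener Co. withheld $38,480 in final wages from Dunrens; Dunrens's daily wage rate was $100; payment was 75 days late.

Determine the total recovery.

$142,128

Doubled: 2 × $38,480 = $76,960
Penalty days: min(75, 30) = 30
Waiting-time penalty: 30 × $100 = $3,000
Subtotal: $38,480 + $76,960 + $3,000 = $118,440
Attorney fees: 20% of $118,440 = $23,688
Total award: $118,440 + $23,688 = $142,128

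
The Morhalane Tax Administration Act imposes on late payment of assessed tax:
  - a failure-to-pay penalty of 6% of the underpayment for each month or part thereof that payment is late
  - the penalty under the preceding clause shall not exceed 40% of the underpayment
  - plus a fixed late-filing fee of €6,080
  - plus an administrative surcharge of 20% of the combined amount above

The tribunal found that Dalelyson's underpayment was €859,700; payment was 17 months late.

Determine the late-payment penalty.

€419,952

Accrued rate: 6% × 17 = 102%, capped at 40% → 40%
Failure-to-pay penalty: 40% of €859,700 = €343,880
Penalty before surcharge: €343,880 + €6,080 = €349,960
Administrative surcharge: 20% of €349,960 = €69,992
Total penalty: €349,960 + €69,992 = €419,952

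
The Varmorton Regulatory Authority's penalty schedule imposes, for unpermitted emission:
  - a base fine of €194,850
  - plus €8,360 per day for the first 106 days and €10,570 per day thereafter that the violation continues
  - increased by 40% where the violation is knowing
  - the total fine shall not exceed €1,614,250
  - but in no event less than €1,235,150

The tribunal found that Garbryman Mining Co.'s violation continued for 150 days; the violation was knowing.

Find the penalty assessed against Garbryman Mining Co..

First 106 days: 106 × €8,360 = €886,160
Remaining days: (150 − 106) × €10,570 = €465,080
Per-day component: €886,160 + €465,080 = €1,351,240
Base plus per-day: €194,850 + €1,351,240 = €1,546,090
Enhancement: 40% of €1,546,090 = €618,436
Enhanced fine: €1,546,090 + €618,436 = €2,164,526
Cap at €1,614,250: €2,164,526 exceeds the cap → €1,614,250
Minimum €1,235,150: €1,614,250 meets the minimum, no increase.

€1,614,250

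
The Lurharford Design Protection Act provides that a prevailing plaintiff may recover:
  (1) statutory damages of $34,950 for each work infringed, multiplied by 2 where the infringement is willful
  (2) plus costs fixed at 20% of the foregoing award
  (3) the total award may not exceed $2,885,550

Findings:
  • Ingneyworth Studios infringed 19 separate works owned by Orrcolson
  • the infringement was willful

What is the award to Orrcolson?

Statutory damages: 19 × $34,950 = $664,050
Doubled: 2 × $664,050 = $1,328,100
Costs: 20% of $1,328,100 = $265,620
Award plus costs: $1,328,100 + $265,620 = $1,593,720
Cap at $2,885,550: $1,593,720 is within the cap, no reduction.

$1,593,720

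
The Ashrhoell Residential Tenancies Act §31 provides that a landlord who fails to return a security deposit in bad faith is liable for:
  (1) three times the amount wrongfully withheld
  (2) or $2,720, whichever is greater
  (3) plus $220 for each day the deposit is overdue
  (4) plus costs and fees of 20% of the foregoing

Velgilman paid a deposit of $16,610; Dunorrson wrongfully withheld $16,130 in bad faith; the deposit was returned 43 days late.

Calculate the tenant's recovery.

$69,420

Trebled: 3 × $16,130 = $48,390
Minimum $2,720: $48,390 meets the minimum, no increase.
Late-return penalty: 43 × $220 = $9,460
Damages plus late penalty: $48,390 + $9,460 = $57,850
Costs and fees: 20% of $57,850 = $11,570
Total recovery: $57,850 + $11,570 = $69,420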